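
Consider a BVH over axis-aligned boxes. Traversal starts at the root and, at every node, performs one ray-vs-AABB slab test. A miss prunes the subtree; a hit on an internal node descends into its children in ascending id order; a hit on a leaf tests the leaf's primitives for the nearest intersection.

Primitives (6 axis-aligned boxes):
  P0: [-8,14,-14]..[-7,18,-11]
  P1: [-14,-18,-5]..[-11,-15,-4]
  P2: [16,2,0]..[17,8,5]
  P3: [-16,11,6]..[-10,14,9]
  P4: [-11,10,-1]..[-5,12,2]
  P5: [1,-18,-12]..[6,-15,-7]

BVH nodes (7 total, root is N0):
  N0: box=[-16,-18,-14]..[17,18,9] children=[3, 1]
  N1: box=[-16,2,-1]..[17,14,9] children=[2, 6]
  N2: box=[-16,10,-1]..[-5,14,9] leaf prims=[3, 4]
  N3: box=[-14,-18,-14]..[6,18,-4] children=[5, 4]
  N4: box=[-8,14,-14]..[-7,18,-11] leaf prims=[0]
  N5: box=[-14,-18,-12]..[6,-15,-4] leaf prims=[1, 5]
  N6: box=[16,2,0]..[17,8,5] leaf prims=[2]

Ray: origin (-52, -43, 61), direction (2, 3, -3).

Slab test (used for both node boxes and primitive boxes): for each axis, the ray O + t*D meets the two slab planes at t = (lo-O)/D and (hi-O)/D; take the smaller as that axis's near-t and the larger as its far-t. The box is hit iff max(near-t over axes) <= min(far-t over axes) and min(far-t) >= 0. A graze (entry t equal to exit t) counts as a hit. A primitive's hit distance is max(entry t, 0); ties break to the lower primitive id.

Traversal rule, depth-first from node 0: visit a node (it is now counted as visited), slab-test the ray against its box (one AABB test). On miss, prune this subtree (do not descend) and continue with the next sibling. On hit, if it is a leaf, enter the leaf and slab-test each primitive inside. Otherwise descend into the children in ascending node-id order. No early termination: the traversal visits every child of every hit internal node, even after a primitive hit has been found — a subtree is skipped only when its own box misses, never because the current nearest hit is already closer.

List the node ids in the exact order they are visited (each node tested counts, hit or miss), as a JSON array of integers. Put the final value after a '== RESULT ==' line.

Walk:
N0 x:[18,69/2] y:[25/3,61/3] z:[52/3,25] -> hit [18,61/3], descend [1, 3]
  N1 x:[18,69/2] y:[15,19] z:[52/3,62/3] -> hit [18,19], descend [2, 6]
    N2 x:[18,47/2] y:[53/3,19] z:[52/3,62/3] -> hit [18,19] leaf, test {P3@t=18, P4(miss)}
    N6 x:[34,69/2] y:[15,17] z:[56/3,61/3] -> miss, prune
  N3 x:[19,29] y:[25/3,61/3] z:[65/3,25] -> miss, prune

5 AABB tests over nodes [0, 1, 2, 6, 3]; 1 leaf entered; closest P3.

== RESULT ==
[0, 1, 2, 6, 3]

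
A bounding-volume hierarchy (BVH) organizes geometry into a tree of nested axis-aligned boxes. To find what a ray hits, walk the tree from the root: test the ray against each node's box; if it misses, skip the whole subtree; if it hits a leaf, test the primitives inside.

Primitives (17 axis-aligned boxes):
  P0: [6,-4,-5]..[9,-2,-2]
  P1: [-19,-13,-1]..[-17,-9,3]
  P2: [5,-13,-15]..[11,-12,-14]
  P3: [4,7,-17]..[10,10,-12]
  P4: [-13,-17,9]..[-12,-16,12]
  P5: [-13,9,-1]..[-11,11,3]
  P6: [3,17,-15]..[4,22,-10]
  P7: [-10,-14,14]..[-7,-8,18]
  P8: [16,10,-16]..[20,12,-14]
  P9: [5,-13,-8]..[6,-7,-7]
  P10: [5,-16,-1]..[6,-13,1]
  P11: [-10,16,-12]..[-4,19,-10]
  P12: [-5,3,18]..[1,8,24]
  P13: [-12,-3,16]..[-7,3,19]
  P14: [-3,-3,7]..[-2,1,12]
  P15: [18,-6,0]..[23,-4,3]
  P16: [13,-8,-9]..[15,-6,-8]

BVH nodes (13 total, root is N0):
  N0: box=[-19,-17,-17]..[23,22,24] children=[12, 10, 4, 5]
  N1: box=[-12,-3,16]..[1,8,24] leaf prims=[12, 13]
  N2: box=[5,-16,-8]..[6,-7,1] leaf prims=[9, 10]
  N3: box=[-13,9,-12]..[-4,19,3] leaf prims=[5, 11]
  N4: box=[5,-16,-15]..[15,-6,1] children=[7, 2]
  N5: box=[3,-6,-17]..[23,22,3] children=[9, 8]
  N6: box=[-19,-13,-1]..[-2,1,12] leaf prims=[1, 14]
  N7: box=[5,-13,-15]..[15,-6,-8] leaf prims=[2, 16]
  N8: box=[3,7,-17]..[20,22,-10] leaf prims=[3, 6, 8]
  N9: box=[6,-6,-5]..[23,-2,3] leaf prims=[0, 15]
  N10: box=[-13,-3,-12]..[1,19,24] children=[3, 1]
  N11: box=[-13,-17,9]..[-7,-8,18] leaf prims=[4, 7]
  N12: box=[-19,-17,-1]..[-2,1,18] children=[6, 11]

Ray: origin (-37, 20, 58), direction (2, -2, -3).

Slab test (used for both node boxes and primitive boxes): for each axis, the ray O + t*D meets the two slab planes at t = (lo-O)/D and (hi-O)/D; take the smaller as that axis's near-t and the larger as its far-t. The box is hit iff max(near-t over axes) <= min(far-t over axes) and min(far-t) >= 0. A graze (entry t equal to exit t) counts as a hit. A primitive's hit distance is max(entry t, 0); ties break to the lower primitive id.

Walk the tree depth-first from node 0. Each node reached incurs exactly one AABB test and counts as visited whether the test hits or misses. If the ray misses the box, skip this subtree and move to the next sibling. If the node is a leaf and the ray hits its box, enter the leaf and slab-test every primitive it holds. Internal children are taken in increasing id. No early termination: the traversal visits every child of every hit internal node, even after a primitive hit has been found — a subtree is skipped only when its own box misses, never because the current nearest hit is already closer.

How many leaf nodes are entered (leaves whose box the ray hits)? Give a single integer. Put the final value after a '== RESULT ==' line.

Trace the traversal:
N0 x:[9,30] y:[-1,37/2] z:[34/3,25] -> hit [34/3,37/2], descend [4, 5, 10, 12]
  N4 x:[21,26] y:[13,18] z:[19,73/3] -> miss, prune
  N5 x:[20,30] y:[-1,13] z:[55/3,25] -> miss, prune
  N10 x:[12,19] y:[1/2,23/2] z:[34/3,70/3] -> miss, prune
  N12 x:[9,35/2] y:[19/2,37/2] z:[40/3,59/3] -> hit [40/3,35/2], descend [6, 11]
    N6 x:[9,35/2] y:[19/2,33/2] z:[46/3,59/3] -> hit [46/3,33/2] leaf, test {P1(miss), P14(miss)}
    N11 x:[12,15] y:[14,37/2] z:[40/3,49/3] -> hit [14,15] leaf, test {P4(miss), P7@t=14}

Summary -> nodes [0, 4, 5, 10, 12, 6, 11]; box-tests=7; leaf-entries=2; first=P7

== RESULT ==
2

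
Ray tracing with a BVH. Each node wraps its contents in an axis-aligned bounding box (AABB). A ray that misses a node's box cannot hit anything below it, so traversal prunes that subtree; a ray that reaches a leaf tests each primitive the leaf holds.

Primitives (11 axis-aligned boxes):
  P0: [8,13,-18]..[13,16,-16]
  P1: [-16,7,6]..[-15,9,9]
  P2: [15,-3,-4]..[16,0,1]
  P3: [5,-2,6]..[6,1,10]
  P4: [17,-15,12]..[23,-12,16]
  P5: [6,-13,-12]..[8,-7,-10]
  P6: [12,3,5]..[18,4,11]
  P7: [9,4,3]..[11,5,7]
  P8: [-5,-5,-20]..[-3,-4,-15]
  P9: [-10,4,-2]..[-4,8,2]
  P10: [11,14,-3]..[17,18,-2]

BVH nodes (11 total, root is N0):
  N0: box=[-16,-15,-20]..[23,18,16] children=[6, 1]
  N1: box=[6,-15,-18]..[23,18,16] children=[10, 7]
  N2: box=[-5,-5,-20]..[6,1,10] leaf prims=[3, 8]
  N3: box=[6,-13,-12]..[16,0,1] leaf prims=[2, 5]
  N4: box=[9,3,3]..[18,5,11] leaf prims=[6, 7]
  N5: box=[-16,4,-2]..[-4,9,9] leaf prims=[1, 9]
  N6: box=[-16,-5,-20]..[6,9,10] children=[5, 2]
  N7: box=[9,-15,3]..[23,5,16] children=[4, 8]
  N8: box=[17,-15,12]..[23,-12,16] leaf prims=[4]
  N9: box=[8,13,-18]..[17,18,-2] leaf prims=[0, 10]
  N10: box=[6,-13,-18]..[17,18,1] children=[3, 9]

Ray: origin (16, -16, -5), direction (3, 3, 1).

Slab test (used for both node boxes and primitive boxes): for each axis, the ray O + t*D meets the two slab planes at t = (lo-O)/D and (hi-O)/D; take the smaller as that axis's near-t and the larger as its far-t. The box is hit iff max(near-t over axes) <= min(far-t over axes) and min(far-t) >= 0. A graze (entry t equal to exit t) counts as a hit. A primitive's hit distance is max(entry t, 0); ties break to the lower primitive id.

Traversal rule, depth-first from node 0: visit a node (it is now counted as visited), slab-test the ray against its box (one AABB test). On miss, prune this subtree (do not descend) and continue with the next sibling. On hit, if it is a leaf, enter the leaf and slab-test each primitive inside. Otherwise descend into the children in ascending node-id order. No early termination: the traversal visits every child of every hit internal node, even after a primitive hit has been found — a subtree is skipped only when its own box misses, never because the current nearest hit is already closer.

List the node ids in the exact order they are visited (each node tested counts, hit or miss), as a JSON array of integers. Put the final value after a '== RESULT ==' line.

Traverse from the root:
N0 x:[-32/3,7/3] y:[1/3,34/3] z:[-15,21] -> hit [1/3,7/3], descend [1, 6]
  N1 x:[-10/3,7/3] y:[1/3,34/3] z:[-13,21] -> hit [1/3,7/3], descend [7, 10]
    N7 x:[-7/3,7/3] y:[1/3,7] z:[8,21] -> miss, prune
    N10 x:[-10/3,1/3] y:[1,34/3] z:[-13,6] -> miss, prune
  N6 x:[-32/3,-10/3] y:[11/3,25/3] z:[-15,15] -> miss, prune

Visited [0, 1, 7, 10, 6]. Tests: 5 box, 0 leaf. Nearest: miss.

== RESULT ==
[0, 1, 7, 10, 6]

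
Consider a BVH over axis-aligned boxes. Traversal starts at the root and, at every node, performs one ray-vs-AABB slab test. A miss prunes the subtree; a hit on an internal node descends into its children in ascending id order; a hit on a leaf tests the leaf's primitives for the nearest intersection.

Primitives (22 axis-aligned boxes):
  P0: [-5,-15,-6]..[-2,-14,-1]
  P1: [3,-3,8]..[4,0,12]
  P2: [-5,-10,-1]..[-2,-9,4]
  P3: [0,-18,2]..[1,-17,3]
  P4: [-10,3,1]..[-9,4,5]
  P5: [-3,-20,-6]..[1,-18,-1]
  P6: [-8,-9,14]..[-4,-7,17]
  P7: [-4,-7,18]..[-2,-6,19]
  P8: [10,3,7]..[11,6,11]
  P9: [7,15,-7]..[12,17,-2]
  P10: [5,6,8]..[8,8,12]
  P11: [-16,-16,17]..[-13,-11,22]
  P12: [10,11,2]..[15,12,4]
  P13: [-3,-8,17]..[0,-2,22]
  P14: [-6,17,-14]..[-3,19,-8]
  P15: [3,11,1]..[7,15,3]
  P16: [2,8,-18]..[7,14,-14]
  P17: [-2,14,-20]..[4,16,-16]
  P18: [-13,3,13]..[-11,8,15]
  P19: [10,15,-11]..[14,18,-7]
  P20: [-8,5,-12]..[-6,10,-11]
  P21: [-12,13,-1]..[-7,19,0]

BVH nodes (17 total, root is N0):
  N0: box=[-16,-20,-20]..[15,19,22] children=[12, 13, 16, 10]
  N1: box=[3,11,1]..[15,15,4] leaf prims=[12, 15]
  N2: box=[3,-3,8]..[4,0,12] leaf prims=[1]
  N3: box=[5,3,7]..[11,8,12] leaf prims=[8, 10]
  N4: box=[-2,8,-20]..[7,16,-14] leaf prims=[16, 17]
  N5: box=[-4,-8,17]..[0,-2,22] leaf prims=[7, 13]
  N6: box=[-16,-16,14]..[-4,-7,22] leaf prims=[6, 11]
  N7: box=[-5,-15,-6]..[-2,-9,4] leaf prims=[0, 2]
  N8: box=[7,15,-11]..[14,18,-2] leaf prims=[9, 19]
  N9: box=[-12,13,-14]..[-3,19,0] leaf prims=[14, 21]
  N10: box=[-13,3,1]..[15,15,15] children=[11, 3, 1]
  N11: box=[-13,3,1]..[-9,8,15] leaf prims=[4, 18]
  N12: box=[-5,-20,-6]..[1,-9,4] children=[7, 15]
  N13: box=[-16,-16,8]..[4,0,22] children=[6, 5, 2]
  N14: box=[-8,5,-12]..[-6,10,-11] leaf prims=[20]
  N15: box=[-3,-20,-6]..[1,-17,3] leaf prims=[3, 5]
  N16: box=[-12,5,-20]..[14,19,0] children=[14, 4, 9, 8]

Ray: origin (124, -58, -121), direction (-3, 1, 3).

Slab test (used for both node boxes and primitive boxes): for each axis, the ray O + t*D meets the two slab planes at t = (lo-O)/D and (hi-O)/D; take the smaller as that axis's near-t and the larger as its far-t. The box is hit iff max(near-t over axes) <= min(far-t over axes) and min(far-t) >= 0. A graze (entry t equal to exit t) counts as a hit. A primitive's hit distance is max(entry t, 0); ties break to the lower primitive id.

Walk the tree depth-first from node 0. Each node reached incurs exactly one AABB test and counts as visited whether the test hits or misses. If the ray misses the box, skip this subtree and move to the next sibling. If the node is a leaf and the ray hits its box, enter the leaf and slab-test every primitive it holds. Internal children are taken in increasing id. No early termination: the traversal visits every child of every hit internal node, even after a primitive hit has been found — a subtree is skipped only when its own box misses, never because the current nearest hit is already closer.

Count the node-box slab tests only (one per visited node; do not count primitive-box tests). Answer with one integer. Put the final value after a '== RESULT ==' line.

Traverse from the root:
N0 x:[109/3,140/3] y:[38,77] z:[101/3,143/3] -> hit [38,140/3], descend [10, 12, 13, 16]
  N10 x:[109/3,137/3] y:[61,73] z:[122/3,136/3] -> miss, prune
  N12 x:[41,43] y:[38,49] z:[115/3,125/3] -> hit [41,125/3], descend [7, 15]
    N7 x:[42,43] y:[43,49] z:[115/3,125/3] -> miss, prune
    N15 x:[41,127/3] y:[38,41] z:[115/3,124/3] -> hit [41,41] leaf, test {P3@t=41, P5(miss)}
  N13 x:[40,140/3] y:[42,58] z:[43,143/3] -> hit [43,140/3], descend [2, 5, 6]
    N2 x:[40,121/3] y:[55,58] z:[43,133/3] -> miss, prune
    N5 x:[124/3,128/3] y:[50,56] z:[46,143/3] -> miss, prune
    N6 x:[128/3,140/3] y:[42,51] z:[45,143/3] -> hit [45,140/3] leaf, test {P6(miss), P11@t=46}
  N16 x:[110/3,136/3] y:[63,77] z:[101/3,121/3] -> miss, prune

Summary -> nodes [0, 10, 12, 7, 15, 13, 2, 5, 6, 16]; box-tests=10; leaf-entries=2; first=P3

== RESULT ==
10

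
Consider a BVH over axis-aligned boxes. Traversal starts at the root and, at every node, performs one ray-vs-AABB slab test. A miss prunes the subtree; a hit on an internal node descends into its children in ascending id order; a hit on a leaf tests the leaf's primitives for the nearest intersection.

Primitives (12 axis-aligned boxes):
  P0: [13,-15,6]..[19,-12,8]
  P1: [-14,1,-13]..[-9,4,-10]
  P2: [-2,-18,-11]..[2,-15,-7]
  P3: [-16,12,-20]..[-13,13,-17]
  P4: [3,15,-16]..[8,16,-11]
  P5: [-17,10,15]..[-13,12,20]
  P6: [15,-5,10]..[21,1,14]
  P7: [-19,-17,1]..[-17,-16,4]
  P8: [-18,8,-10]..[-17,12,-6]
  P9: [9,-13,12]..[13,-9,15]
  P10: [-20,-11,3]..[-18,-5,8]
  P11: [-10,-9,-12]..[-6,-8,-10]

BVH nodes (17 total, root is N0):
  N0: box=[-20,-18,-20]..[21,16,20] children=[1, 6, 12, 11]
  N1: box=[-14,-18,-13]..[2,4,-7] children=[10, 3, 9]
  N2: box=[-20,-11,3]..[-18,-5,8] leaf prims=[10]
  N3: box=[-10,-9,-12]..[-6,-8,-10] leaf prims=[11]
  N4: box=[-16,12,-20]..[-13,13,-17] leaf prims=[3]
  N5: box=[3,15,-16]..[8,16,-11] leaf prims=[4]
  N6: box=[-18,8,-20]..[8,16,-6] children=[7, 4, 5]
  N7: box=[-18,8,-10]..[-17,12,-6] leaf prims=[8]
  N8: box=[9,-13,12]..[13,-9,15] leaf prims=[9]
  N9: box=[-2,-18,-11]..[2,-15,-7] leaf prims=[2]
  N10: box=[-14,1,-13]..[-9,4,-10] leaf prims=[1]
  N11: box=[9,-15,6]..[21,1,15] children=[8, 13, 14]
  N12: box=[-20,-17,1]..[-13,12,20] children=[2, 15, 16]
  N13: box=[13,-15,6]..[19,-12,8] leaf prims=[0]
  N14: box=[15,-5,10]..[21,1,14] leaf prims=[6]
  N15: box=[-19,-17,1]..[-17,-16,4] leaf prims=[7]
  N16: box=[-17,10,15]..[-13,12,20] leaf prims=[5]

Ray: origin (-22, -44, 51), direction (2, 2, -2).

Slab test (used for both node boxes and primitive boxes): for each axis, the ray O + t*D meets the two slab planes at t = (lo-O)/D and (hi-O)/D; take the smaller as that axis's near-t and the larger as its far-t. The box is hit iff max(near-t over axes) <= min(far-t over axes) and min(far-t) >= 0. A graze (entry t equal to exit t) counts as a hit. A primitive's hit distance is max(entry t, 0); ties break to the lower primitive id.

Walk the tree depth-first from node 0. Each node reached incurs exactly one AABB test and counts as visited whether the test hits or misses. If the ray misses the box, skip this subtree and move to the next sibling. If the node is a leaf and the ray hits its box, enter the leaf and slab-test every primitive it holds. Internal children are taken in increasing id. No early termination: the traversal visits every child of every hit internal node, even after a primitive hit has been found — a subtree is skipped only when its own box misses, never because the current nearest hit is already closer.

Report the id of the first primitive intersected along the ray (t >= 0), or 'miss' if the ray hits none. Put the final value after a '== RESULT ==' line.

Walk:
N0 x:[1,43/2] y:[13,30] z:[31/2,71/2] -> hit [31/2,43/2], descend [1, 6, 11, 12]
  N1 x:[4,12] y:[13,24] z:[29,32] -> miss, prune
  N6 x:[2,15] y:[26,30] z:[57/2,71/2] -> miss, prune
  N11 x:[31/2,43/2] y:[29/2,45/2] z:[18,45/2] -> hit [18,43/2], descend [8, 13, 14]
    N8 x:[31/2,35/2] y:[31/2,35/2] z:[18,39/2] -> miss, prune
    N13 x:[35/2,41/2] y:[29/2,16] z:[43/2,45/2] -> miss, prune
    N14 x:[37/2,43/2] y:[39/2,45/2] z:[37/2,41/2] -> hit [39/2,41/2] leaf, test {P6@t=39/2}
  N12 x:[1,9/2] y:[27/2,28] z:[31/2,25] -> miss, prune

Summary -> nodes [0, 1, 6, 11, 8, 13, 14, 12]; box-tests=8; leaf-entries=1; first=P6

== RESULT ==
6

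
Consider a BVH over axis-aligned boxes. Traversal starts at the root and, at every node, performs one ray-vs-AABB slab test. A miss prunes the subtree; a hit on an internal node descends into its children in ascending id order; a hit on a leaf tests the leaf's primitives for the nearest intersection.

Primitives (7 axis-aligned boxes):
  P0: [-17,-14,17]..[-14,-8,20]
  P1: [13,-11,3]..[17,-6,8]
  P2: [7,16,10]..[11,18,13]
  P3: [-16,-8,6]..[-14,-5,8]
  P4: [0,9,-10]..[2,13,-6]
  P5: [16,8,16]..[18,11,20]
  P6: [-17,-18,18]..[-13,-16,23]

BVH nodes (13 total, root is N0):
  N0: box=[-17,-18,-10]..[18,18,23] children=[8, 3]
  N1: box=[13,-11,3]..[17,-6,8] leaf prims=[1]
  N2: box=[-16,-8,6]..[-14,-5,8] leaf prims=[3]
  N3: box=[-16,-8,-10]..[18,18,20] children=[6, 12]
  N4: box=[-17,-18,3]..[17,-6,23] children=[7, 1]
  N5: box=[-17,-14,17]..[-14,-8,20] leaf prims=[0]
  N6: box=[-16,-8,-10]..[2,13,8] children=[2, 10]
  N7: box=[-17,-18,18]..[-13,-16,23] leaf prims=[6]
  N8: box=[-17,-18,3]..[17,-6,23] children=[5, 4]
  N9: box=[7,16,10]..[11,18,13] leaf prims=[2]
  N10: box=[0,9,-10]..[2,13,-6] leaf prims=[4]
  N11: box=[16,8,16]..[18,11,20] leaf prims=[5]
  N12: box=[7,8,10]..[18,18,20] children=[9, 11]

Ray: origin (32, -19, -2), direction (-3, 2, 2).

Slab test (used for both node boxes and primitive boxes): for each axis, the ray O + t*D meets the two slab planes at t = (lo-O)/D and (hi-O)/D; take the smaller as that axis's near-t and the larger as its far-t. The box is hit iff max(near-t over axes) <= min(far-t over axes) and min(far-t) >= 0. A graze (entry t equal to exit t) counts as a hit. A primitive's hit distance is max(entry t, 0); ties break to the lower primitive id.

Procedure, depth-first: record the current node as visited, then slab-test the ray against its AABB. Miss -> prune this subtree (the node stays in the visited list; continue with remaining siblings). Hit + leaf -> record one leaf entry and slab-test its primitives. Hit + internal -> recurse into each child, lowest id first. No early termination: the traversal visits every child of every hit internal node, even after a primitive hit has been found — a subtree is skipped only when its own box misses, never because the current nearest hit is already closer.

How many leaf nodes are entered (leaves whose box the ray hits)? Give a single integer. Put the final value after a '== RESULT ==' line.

Traverse from the root:
N0 x:[14/3,49/3] y:[1/2,37/2] z:[-4,25/2] -> hit [14/3,25/2], descend [3, 8]
  N3 x:[14/3,16] y:[11/2,37/2] z:[-4,11] -> hit [11/2,11], descend [6, 12]
    N6 x:[10,16] y:[11/2,16] z:[-4,5] -> miss, prune
    N12 x:[14/3,25/3] y:[27/2,37/2] z:[6,11] -> miss, prune
  N8 x:[5,49/3] y:[1/2,13/2] z:[5/2,25/2] -> hit [5,13/2], descend [4, 5]
    N4 x:[5,49/3] y:[1/2,13/2] z:[5/2,25/2] -> hit [5,13/2], descend [1, 7]
      N1 x:[5,19/3] y:[4,13/2] z:[5/2,5] -> hit [5,5] leaf, test {P1@t=5}
      N7 x:[15,49/3] y:[1/2,3/2] z:[10,25/2] -> miss, prune
    N5 x:[46/3,49/3] y:[5/2,11/2] z:[19/2,11] -> miss, prune

9 AABB tests over nodes [0, 3, 6, 12, 8, 4, 1, 7, 5]; 1 leaf entered; closest P1.

== RESULT ==
1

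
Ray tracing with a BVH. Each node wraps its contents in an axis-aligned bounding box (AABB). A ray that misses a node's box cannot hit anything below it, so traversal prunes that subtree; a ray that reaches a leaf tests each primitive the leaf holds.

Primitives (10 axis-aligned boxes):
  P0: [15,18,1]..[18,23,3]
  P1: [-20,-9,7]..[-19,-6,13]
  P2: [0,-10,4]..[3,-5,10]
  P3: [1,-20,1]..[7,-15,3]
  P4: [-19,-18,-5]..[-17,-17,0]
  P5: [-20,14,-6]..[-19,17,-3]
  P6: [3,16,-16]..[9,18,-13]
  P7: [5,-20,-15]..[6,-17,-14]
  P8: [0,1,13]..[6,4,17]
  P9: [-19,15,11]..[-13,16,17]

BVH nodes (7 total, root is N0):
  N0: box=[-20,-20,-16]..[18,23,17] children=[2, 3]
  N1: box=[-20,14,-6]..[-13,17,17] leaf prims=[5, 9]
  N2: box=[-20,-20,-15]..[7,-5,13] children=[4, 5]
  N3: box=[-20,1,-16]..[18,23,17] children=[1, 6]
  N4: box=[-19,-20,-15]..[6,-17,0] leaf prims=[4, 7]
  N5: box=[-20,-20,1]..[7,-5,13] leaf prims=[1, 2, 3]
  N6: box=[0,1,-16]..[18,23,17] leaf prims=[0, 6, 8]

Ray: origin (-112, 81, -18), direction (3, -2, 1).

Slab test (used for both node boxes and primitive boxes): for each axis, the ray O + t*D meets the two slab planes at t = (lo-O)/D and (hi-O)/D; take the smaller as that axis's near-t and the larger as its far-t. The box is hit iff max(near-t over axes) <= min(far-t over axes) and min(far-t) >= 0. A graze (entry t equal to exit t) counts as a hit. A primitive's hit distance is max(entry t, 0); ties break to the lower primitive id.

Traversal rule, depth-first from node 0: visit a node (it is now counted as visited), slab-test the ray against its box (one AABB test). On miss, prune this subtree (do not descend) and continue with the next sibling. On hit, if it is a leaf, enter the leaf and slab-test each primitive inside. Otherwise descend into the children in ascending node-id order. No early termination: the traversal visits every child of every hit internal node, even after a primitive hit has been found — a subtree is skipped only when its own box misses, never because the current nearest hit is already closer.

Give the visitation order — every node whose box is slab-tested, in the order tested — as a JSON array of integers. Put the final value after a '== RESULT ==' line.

Trace the traversal:
N0 x:[92/3,130/3] y:[29,101/2] z:[2,35] -> hit [92/3,35], descend [2, 3]
  N2 x:[92/3,119/3] y:[43,101/2] z:[3,31] -> miss, prune
  N3 x:[92/3,130/3] y:[29,40] z:[2,35] -> hit [92/3,35], descend [1, 6]
    N1 x:[92/3,33] y:[32,67/2] z:[12,35] -> hit [32,33] leaf, test {P5(miss), P9@t=65/2}
    N6 x:[112/3,130/3] y:[29,40] z:[2,35] -> miss, prune

Visited [0, 2, 3, 1, 6]. Tests: 5 box, 1 leaf. Nearest: P9.

== RESULT ==
[0, 2, 3, 1, 6]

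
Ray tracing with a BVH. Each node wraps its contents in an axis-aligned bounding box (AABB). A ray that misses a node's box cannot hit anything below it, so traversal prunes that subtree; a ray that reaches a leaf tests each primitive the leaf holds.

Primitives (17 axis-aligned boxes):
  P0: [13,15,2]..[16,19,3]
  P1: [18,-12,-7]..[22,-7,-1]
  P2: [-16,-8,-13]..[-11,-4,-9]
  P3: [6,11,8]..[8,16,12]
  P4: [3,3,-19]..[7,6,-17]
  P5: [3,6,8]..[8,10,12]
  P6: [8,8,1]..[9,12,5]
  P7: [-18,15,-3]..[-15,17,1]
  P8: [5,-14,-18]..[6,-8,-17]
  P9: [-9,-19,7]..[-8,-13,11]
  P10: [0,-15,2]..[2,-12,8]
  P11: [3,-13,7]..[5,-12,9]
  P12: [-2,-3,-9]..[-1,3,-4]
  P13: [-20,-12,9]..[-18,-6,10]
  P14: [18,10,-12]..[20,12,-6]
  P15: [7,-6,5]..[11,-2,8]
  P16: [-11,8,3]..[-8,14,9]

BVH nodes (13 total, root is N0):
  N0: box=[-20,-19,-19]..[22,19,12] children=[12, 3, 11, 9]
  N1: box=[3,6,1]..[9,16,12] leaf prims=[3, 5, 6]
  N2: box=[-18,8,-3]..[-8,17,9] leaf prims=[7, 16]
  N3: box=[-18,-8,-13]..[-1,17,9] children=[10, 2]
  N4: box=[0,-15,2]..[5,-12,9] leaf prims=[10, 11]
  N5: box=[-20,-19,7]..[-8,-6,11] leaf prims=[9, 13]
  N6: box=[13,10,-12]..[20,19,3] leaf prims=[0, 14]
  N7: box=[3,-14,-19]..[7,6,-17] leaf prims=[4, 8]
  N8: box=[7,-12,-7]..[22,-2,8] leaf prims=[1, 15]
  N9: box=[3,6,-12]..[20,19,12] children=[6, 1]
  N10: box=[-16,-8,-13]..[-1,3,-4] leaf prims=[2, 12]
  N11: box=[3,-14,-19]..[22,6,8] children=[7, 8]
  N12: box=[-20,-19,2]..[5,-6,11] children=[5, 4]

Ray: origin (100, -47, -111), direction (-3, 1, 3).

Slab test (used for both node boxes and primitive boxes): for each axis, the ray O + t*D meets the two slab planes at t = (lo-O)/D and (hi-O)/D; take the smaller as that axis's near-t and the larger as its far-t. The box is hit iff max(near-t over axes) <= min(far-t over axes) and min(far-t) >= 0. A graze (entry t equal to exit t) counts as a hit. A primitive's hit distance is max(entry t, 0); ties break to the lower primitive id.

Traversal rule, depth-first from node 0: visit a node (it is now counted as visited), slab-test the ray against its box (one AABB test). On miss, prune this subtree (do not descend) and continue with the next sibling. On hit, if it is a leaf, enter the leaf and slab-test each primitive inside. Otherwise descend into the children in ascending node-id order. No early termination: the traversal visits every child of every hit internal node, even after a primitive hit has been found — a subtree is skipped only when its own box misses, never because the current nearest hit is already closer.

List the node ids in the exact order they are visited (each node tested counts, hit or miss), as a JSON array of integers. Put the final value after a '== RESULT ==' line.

Walk:
N0 x:[26,40] y:[28,66] z:[92/3,41] -> hit [92/3,40], descend [3, 9, 11, 12]
  N3 x:[101/3,118/3] y:[39,64] z:[98/3,40] -> hit [39,118/3], descend [2, 10]
    N2 x:[36,118/3] y:[55,64] z:[36,40] -> miss, prune
    N10 x:[101/3,116/3] y:[39,50] z:[98/3,107/3] -> miss, prune
  N9 x:[80/3,97/3] y:[53,66] z:[33,41] -> miss, prune
  N11 x:[26,97/3] y:[33,53] z:[92/3,119/3] -> miss, prune
  N12 x:[95/3,40] y:[28,41] z:[113/3,122/3] -> hit [113/3,40], descend [4, 5]
    N4 x:[95/3,100/3] y:[32,35] z:[113/3,40] -> miss, prune
    N5 x:[36,40] y:[28,41] z:[118/3,122/3] -> hit [118/3,40] leaf, test {P9(miss), P13@t=40}

Visited [0, 3, 2, 10, 9, 11, 12, 4, 5]. Tests: 9 box, 1 leaf. Nearest: P13.

== RESULT ==
[0, 3, 2, 10, 9, 11, 12, 4, 5]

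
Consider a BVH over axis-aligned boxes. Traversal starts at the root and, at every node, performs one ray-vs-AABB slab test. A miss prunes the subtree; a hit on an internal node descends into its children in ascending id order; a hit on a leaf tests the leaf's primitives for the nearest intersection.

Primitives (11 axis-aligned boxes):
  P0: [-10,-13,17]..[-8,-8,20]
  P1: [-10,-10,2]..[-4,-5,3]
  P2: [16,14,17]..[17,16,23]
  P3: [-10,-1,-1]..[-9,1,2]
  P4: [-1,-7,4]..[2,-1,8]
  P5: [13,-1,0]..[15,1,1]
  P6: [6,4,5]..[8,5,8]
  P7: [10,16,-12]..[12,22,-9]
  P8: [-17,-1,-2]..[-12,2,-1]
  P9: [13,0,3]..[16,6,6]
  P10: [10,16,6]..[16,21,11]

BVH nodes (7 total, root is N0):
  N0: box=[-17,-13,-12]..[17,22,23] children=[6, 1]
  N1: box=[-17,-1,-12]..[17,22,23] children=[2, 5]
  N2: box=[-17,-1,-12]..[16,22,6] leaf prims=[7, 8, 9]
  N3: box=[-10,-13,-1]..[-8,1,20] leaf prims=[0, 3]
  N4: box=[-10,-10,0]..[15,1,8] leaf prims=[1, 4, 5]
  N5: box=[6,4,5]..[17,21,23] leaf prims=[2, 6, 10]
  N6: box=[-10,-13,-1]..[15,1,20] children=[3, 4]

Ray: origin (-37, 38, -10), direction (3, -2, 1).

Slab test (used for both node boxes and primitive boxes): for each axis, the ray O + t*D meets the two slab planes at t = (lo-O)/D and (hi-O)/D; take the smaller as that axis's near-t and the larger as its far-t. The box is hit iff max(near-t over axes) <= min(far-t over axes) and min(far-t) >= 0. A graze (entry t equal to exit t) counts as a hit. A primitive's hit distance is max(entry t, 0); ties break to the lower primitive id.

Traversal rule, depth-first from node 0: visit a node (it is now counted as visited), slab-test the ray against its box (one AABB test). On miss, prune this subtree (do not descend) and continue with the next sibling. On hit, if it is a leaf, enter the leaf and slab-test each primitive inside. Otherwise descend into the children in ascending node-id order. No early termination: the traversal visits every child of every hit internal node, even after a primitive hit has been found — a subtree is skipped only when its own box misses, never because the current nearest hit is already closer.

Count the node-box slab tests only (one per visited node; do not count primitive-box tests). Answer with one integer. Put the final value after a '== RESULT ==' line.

Trace the traversal:
N0 x:[20/3,18] y:[8,51/2] z:[-2,33] -> hit [8,18], descend [1, 6]
  N1 x:[20/3,18] y:[8,39/2] z:[-2,33] -> hit [8,18], descend [2, 5]
    N2 x:[20/3,53/3] y:[8,39/2] z:[-2,16] -> hit [8,16] leaf, test {P7(miss), P8(miss), P9(miss)}
    N5 x:[43/3,18] y:[17/2,17] z:[15,33] -> hit [15,17] leaf, test {P2(miss), P6(miss), P10(miss)}
  N6 x:[9,52/3] y:[37/2,51/2] z:[9,30] -> miss, prune

Visited [0, 1, 2, 5, 6]. Tests: 5 box, 2 leaf. Nearest: miss.

== RESULT ==
5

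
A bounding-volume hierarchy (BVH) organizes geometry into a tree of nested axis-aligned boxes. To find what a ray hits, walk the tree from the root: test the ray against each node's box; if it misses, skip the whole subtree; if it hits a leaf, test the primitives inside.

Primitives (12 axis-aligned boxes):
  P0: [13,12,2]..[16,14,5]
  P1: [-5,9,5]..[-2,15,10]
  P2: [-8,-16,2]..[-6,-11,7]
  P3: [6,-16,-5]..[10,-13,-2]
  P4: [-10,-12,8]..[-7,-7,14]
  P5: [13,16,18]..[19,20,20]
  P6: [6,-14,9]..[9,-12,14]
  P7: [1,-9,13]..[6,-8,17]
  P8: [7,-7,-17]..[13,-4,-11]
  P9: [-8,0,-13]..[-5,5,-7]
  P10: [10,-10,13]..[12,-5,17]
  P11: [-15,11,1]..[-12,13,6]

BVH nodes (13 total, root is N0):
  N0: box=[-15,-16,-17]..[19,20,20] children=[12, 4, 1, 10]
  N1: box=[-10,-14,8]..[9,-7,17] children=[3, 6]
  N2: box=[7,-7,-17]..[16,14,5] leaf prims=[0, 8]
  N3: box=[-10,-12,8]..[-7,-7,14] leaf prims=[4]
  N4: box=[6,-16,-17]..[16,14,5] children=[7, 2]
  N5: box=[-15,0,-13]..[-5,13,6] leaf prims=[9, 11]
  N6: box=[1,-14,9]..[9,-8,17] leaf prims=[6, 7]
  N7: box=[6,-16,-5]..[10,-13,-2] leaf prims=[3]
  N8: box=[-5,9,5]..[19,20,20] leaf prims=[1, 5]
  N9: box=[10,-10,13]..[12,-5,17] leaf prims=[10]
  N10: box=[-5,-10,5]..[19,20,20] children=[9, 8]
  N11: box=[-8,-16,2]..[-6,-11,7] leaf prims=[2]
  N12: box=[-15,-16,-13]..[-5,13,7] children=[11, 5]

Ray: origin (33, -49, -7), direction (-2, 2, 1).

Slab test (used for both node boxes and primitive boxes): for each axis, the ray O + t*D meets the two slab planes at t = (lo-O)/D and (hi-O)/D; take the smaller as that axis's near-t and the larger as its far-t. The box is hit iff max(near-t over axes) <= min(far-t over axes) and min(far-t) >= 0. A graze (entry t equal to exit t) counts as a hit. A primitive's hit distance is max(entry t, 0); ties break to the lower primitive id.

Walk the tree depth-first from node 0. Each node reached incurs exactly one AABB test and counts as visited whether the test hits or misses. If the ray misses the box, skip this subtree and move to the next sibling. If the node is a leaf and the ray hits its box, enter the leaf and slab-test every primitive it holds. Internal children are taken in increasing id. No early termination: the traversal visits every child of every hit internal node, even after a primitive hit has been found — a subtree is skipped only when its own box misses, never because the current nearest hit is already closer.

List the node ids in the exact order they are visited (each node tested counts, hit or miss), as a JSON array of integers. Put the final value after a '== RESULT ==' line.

Trace the traversal:
N0 x:[7,24] y:[33/2,69/2] z:[-10,27] -> hit [33/2,24], descend [1, 4, 10, 12]
  N1 x:[12,43/2] y:[35/2,21] z:[15,24] -> hit [35/2,21], descend [3, 6]
    N3 x:[20,43/2] y:[37/2,21] z:[15,21] -> hit [20,21] leaf, test {P4@t=20}
    N6 x:[12,16] y:[35/2,41/2] z:[16,24] -> miss, prune
  N4 x:[17/2,27/2] y:[33/2,63/2] z:[-10,12] -> miss, prune
  N10 x:[7,19] y:[39/2,69/2] z:[12,27] -> miss, prune
  N12 x:[19,24] y:[33/2,31] z:[-6,14] -> miss, prune

order=[0, 1, 3, 6, 4, 10, 12]  |boxes|=7  |leaves|=1  hit=P4

== RESULT ==
[0, 1, 3, 6, 4, 10, 12]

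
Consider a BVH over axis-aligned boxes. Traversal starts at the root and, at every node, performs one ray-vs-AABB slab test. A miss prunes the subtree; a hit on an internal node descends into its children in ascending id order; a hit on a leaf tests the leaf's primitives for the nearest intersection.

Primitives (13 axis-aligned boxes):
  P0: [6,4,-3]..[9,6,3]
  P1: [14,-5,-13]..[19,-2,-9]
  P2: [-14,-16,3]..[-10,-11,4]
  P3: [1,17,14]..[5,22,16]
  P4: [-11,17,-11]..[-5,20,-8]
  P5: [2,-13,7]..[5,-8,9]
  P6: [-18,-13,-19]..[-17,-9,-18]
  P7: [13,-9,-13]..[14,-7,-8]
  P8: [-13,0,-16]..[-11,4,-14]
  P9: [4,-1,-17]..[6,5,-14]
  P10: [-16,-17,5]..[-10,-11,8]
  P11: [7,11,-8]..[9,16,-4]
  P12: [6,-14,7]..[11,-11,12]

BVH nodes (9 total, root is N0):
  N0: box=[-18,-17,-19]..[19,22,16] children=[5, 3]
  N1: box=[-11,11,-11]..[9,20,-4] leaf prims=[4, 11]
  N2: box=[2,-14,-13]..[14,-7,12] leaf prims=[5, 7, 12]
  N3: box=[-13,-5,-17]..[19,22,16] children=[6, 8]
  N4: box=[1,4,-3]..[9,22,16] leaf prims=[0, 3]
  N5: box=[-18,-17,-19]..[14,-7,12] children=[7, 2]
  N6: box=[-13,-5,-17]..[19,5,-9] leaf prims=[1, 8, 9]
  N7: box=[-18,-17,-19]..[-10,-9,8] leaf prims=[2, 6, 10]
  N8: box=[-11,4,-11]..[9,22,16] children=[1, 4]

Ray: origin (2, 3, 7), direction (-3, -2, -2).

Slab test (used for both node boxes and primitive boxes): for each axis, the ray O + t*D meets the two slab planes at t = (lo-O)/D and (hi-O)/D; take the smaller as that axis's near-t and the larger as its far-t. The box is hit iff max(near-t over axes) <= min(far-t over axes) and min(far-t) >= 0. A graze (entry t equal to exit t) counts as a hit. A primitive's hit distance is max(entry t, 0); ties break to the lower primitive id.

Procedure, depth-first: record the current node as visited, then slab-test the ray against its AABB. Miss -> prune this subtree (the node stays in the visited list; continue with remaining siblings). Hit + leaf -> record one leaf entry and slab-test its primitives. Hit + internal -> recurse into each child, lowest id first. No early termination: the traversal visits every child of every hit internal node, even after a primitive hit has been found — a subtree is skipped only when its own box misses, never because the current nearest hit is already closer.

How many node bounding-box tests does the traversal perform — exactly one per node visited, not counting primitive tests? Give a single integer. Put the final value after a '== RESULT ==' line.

Trace the traversal:
N0 x:[-17/3,20/3] y:[-19/2,10] z:[-9/2,13] -> hit [-9/2,20/3], descend [3, 5]
  N3 x:[-17/3,5] y:[-19/2,4] z:[-9/2,12] -> hit [-9/2,4], descend [6, 8]
    N6 x:[-17/3,5] y:[-1,4] z:[8,12] -> miss, prune
    N8 x:[-7/3,13/3] y:[-19/2,-1/2] z:[-9/2,9] -> miss, prune
  N5 x:[-4,20/3] y:[5,10] z:[-5/2,13] -> hit [5,20/3], descend [2, 7]
    N2 x:[-4,0] y:[5,17/2] z:[-5/2,10] -> miss, prune
    N7 x:[4,20/3] y:[6,10] z:[-1/2,13] -> hit [6,20/3] leaf, test {P2(miss), P6(miss), P10(miss)}

order=[0, 3, 6, 8, 5, 2, 7]  |boxes|=7  |leaves|=1  hit=miss

== RESULT ==
7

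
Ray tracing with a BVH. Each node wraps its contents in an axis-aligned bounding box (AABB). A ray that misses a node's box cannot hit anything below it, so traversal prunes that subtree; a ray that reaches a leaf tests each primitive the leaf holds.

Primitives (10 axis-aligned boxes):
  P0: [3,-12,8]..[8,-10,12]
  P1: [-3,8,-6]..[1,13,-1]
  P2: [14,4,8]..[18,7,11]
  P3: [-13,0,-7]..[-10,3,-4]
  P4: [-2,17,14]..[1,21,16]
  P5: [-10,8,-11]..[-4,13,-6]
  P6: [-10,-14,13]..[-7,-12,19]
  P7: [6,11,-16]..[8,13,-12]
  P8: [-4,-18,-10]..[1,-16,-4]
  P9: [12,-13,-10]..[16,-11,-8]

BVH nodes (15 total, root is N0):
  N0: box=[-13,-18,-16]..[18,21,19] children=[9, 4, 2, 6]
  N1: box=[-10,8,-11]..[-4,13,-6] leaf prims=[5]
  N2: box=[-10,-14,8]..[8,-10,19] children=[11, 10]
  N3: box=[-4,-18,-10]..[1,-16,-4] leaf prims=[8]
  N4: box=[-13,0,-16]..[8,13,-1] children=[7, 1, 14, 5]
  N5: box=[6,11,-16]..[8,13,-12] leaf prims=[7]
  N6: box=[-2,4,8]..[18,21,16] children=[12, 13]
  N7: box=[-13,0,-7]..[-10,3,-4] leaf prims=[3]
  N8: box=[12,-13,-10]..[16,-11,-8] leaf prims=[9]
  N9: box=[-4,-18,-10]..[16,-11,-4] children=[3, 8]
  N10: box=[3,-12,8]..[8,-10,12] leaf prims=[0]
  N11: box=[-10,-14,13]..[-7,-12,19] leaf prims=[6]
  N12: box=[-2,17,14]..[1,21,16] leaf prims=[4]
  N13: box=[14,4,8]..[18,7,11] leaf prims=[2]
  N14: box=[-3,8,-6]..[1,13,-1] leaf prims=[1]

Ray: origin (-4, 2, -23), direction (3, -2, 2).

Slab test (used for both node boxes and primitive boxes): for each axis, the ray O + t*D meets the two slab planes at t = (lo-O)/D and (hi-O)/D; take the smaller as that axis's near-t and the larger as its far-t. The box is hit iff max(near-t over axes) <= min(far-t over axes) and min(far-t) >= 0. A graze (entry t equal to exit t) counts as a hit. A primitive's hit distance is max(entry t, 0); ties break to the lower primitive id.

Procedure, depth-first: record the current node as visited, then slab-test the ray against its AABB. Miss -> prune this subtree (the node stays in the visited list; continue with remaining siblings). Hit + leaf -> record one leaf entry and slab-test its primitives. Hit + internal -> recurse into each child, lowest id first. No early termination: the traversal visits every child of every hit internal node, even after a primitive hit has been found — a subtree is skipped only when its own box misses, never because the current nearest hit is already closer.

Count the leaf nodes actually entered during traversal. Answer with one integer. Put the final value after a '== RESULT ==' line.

Walk:
N0 x:[-3,22/3] y:[-19/2,10] z:[7/2,21] -> hit [7/2,22/3], descend [2, 4, 6, 9]
  N2 x:[-2,4] y:[6,8] z:[31/2,21] -> miss, prune
  N4 x:[-3,4] y:[-11/2,1] z:[7/2,11] -> miss, prune
  N6 x:[2/3,22/3] y:[-19/2,-1] z:[31/2,39/2] -> miss, prune
  N9 x:[0,20/3] y:[13/2,10] z:[13/2,19/2] -> hit [13/2,20/3], descend [3, 8]
    N3 x:[0,5/3] y:[9,10] z:[13/2,19/2] -> miss, prune
    N8 x:[16/3,20/3] y:[13/2,15/2] z:[13/2,15/2] -> hit [13/2,20/3] leaf, test {P9@t=13/2}

Summary -> nodes [0, 2, 4, 6, 9, 3, 8]; box-tests=7; leaf-entries=1; first=P9

== RESULT ==
1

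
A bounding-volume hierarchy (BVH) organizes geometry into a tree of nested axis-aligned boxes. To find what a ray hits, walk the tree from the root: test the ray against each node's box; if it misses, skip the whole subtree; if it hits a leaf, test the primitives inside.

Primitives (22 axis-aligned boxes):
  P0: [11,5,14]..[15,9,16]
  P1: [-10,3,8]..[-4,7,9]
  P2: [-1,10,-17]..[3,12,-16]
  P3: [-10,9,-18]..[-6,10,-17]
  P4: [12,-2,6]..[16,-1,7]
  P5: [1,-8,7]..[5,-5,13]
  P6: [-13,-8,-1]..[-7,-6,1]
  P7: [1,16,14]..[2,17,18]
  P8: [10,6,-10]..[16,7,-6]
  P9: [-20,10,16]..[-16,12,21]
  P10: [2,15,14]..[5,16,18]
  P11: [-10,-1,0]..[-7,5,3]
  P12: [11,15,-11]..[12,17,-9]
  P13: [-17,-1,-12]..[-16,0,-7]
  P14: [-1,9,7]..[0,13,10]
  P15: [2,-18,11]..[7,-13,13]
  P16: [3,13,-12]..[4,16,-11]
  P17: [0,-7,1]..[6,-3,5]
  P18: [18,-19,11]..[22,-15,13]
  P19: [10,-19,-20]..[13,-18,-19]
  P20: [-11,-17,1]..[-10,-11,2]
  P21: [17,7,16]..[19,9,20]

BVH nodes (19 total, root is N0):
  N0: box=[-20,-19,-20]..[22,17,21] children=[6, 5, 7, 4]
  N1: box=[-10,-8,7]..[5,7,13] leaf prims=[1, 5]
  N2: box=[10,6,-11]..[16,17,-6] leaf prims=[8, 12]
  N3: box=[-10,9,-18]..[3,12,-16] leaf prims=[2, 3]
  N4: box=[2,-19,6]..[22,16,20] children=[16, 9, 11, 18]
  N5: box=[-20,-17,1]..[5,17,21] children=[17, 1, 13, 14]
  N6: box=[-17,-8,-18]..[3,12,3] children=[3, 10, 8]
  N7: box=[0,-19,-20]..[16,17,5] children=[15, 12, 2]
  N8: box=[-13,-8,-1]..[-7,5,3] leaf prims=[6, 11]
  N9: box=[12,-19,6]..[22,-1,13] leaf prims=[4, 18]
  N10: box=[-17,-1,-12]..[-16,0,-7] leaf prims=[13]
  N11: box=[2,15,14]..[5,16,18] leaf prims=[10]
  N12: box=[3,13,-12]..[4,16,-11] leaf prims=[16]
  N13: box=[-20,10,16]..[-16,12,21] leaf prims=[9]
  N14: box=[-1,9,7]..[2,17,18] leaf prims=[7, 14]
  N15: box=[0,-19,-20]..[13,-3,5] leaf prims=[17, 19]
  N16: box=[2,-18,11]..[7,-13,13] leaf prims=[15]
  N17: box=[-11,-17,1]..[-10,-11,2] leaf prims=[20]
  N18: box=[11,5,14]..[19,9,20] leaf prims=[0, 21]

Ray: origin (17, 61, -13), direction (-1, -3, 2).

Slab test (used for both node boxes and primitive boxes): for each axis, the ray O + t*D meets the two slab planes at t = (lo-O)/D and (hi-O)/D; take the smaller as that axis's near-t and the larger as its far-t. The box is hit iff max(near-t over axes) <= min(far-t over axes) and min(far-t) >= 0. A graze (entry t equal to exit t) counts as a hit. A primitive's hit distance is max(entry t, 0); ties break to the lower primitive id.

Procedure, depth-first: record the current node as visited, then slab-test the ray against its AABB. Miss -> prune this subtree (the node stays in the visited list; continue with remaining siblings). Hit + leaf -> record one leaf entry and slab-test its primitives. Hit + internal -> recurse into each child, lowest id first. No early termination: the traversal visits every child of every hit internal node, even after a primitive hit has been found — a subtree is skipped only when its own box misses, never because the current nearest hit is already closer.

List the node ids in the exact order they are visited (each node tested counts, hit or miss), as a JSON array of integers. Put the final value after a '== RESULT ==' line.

Walk:
N0 x:[-5,37] y:[44/3,80/3] z:[-7/2,17] -> hit [44/3,17], descend [4, 5, 6, 7]
  N4 x:[-5,15] y:[15,80/3] z:[19/2,33/2] -> hit [15,15], descend [9, 11, 16, 18]
    N9 x:[-5,5] y:[62/3,80/3] z:[19/2,13] -> miss, prune
    N11 x:[12,15] y:[15,46/3] z:[27/2,31/2] -> hit [15,15] leaf, test {P10@t=15}
    N16 x:[10,15] y:[74/3,79/3] z:[12,13] -> miss, prune
    N18 x:[-2,6] y:[52/3,56/3] z:[27/2,33/2] -> miss, prune
  N5 x:[12,37] y:[44/3,26] z:[7,17] -> hit [44/3,17], descend [1, 13, 14, 17]
    N1 x:[12,27] y:[18,23] z:[10,13] -> miss, prune
    N13 x:[33,37] y:[49/3,17] z:[29/2,17] -> miss, prune
    N14 x:[15,18] y:[44/3,52/3] z:[10,31/2] -> hit [15,31/2] leaf, test {P7@t=15, P14(miss)}
    N17 x:[27,28] y:[24,26] z:[7,15/2] -> miss, prune
  N6 x:[14,34] y:[49/3,23] z:[-5/2,8] -> miss, prune
  N7 x:[1,17] y:[44/3,80/3] z:[-7/2,9] -> miss, prune

Summary -> nodes [0, 4, 9, 11, 16, 18, 5, 1, 13, 14, 17, 6, 7]; box-tests=13; leaf-entries=2; first=P7

== RESULT ==
[0, 4, 9, 11, 16, 18, 5, 1, 13, 14, 17, 6, 7]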